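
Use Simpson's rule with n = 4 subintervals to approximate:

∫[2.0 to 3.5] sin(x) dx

f(x) = sin(x)
a = 2.0, b = 3.5, n = 4
h = (b - a)/n = 0.375000

Simpson's rule: (h/3)[f(x₀) + 4f(x₁) + 2f(x₂) + ... + f(xₙ)]

x_0 = 2.0000, f(x_0) = 0.909297, coefficient = 1
x_1 = 2.3750, f(x_1) = 0.693685, coefficient = 4
x_2 = 2.7500, f(x_2) = 0.381661, coefficient = 2
x_3 = 3.1250, f(x_3) = 0.016592, coefficient = 4
x_4 = 3.5000, f(x_4) = -0.350783, coefficient = 1

I ≈ (0.375000/3) × 4.162944 = 0.520368
Exact value: 0.520310
Error: 0.000058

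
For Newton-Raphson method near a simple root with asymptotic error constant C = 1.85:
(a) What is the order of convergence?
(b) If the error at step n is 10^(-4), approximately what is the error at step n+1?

(a) Newton-Raphson has quadratic (order 2) convergence near simple roots.
    This means |e_{n+1}| ≈ C|e_n|².

(b) With |e_n| = 10^(-4) and C = 1.85:
    |e_{n+1}| ≈ 1.85 × (10^(-4))² = 1.85 × 10^(-8)

(a) 2 (quadratic); (b) |e_{n+1}| ≈ 1.850e-08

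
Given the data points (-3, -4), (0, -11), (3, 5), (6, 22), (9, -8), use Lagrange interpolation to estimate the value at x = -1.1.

Lagrange interpolation formula:
P(x) = Σ yᵢ × Lᵢ(x)
where Lᵢ(x) = Π_{j≠i} (x - xⱼ)/(xᵢ - xⱼ)

L_0(-1.1) = (-1.1 - 0)/(-3 - 0) × (-1.1 - 3)/(-3 - 3) × (-1.1 - 6)/(-3 - 6) × (-1.1 - 9)/(-3 - 9) = 0.166364
L_1(-1.1) = (-1.1 - (-3))/(0 - (-3)) × (-1.1 - 3)/(0 - 3) × (-1.1 - 6)/(0 - 6) × (-1.1 - 9)/(0 - 9) = 1.149426
L_2(-1.1) = (-1.1 - (-3))/(3 - (-3)) × (-1.1 - 0)/(3 - 0) × (-1.1 - 6)/(3 - 6) × (-1.1 - 9)/(3 - 9) = -0.462574
L_3(-1.1) = (-1.1 - (-3))/(6 - (-3)) × (-1.1 - 0)/(6 - 0) × (-1.1 - 3)/(6 - 3) × (-1.1 - 9)/(6 - 9) = 0.178080
L_4(-1.1) = (-1.1 - (-3))/(9 - (-3)) × (-1.1 - 0)/(9 - 0) × (-1.1 - 3)/(9 - 3) × (-1.1 - 6)/(9 - 6) = -0.031296

P(-1.1) = (-4)×L_0(-1.1) + (-11)×L_1(-1.1) + 5×L_2(-1.1) + 22×L_3(-1.1) + (-8)×L_4(-1.1)
P(-1.1) = -11.453878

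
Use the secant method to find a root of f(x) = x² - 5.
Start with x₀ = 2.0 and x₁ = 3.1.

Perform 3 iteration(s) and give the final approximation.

f(x) = x² - 5
x₀ = 2.0, x₁ = 3.1

Secant formula: x_{n+1} = x_n - f(x_n)(x_n - x_{n-1})/(f(x_n) - f(x_{n-1}))

Iteration 1:
  f(2.000000) = -1.000000
  f(3.100000) = 4.610000
  x_2 = 3.100000 - 4.610000×(3.100000 - 2.000000)/(4.610000 - (-1.000000))
       = 2.196078
Iteration 2:
  f(3.100000) = 4.610000
  f(2.196078) = -0.177240
  x_3 = 2.196078 - (-0.177240)×(2.196078 - 3.100000)/(-0.177240 - 4.610000)
       = 2.229545
Iteration 3:
  f(2.196078) = -0.177240
  f(2.229545) = -0.029131
  x_4 = 2.229545 - (-0.029131)×(2.229545 - 2.196078)/(-0.029131 - (-0.177240))
       = 2.236127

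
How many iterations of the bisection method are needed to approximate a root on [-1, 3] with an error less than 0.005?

We need (b-a)/2^n ≤ 0.005
(3 - (-1))/2^n ≤ 0.005
4/2^n ≤ 0.005
2^n ≥ 800
n ≥ log₂(800) = 9.64
n ≥ 10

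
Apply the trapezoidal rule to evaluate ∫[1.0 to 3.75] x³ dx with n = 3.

f(x) = x³
a = 1.0, b = 3.75, n = 3
h = (b - a)/n = 0.916667

Trapezoidal rule: (h/2)[f(x₀) + 2f(x₁) + 2f(x₂) + ... + f(xₙ)]

x_0 = 1.0000, f(x_0) = 1.000000, coefficient = 1
x_1 = 1.9167, f(x_1) = 7.041088, coefficient = 2
x_2 = 2.8333, f(x_2) = 22.745370, coefficient = 2
x_3 = 3.7500, f(x_3) = 52.734375, coefficient = 1

I ≈ (0.916667/2) × 113.307292 = 51.932509
Exact value: 49.188477
Error: 2.744032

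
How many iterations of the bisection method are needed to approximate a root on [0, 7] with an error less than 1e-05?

We need (b-a)/2^n ≤ 1e-05
(7 - 0)/2^n ≤ 1e-05
7/2^n ≤ 1e-05
2^n ≥ 700000
n ≥ log₂(700000) = 19.42
n ≥ 20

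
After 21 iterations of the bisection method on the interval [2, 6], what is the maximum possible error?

Bisection error bound: |error| ≤ (b-a)/2^n
|error| ≤ (6 - 2)/2^21 = 4/2^21
|error| ≤ 0.0000019073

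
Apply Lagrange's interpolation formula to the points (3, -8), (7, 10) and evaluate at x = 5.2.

Lagrange interpolation formula:
P(x) = Σ yᵢ × Lᵢ(x)
where Lᵢ(x) = Π_{j≠i} (x - xⱼ)/(xᵢ - xⱼ)

L_0(5.2) = (5.2 - 7)/(3 - 7) = 0.450000
L_1(5.2) = (5.2 - 3)/(7 - 3) = 0.550000

P(5.2) = (-8)×L_0(5.2) + 10×L_1(5.2)
P(5.2) = 1.900000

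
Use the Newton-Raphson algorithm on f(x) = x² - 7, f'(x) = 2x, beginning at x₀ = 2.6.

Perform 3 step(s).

f(x) = x² - 7
f'(x) = 2x
x₀ = 2.6

Newton-Raphson formula: x_{n+1} = x_n - f(x_n)/f'(x_n)

Iteration 1:
  f(2.600000) = -0.240000
  f'(2.600000) = 5.200000
  x_1 = 2.600000 - (-0.240000)/5.200000 = 2.646154
Iteration 2:
  f(2.646154) = 0.002130
  f'(2.646154) = 5.292308
  x_2 = 2.646154 - 0.002130/5.292308 = 2.645751
Iteration 3:
  f(2.645751) = 0.000000
  f'(2.645751) = 5.291503
  x_3 = 2.645751 - 0.000000/5.291503 = 2.645751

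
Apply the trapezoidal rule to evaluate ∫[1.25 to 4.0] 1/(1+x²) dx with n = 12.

f(x) = 1/(1+x²)
a = 1.25, b = 4.0, n = 12
h = (b - a)/n = 0.229167

Trapezoidal rule: (h/2)[f(x₀) + 2f(x₁) + 2f(x₂) + ... + f(xₙ)]

x_0 = 1.2500, f(x_0) = 0.390244, coefficient = 1
x_1 = 1.4792, f(x_1) = 0.313683, coefficient = 2
x_2 = 1.7083, f(x_2) = 0.255206, coefficient = 2
x_3 = 1.9375, f(x_3) = 0.210353, coefficient = 2
x_4 = 2.1667, f(x_4) = 0.175610, coefficient = 2
x_5 = 2.3958, f(x_5) = 0.148368, coefficient = 2
x_6 = 2.6250, f(x_6) = 0.126733, coefficient = 2
x_7 = 2.8542, f(x_7) = 0.109334, coefficient = 2
x_8 = 3.0833, f(x_8) = 0.095175, coefficient = 2
x_9 = 3.3125, f(x_9) = 0.083524, coefficient = 2
x_10 = 3.5417, f(x_10) = 0.073837, coefficient = 2
x_11 = 3.7708, f(x_11) = 0.065707, coefficient = 2
x_12 = 4.0000, f(x_12) = 0.058824, coefficient = 1

I ≈ (0.229167/2) × 3.764124 = 0.431306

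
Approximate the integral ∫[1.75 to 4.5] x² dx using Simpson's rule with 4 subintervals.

f(x) = x²
a = 1.75, b = 4.5, n = 4
h = (b - a)/n = 0.687500

Simpson's rule: (h/3)[f(x₀) + 4f(x₁) + 2f(x₂) + ... + f(xₙ)]

x_0 = 1.7500, f(x_0) = 3.062500, coefficient = 1
x_1 = 2.4375, f(x_1) = 5.941406, coefficient = 4
x_2 = 3.1250, f(x_2) = 9.765625, coefficient = 2
x_3 = 3.8125, f(x_3) = 14.535156, coefficient = 4
x_4 = 4.5000, f(x_4) = 20.250000, coefficient = 1

I ≈ (0.687500/3) × 124.750000 = 28.588542
Exact value: 28.588542
Error: 0.000000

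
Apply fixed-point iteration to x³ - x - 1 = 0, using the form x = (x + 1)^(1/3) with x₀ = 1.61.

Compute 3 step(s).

Equation: x³ - x - 1 = 0
Fixed-point form: x = (x + 1)^(1/3)
x₀ = 1.61

x_1 = g(1.610000) = 1.376830
x_2 = g(1.376830) = 1.334543
x_3 = g(1.334543) = 1.326582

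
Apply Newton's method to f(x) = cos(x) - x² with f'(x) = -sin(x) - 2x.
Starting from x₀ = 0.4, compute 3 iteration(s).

f(x) = cos(x) - x²
f'(x) = -sin(x) - 2x
x₀ = 0.4

Newton-Raphson formula: x_{n+1} = x_n - f(x_n)/f'(x_n)

Iteration 1:
  f(0.400000) = 0.761061
  f'(0.400000) = -1.189418
  x_1 = 0.400000 - 0.761061/(-1.189418) = 1.039860
Iteration 2:
  f(1.039860) = -0.574967
  f'(1.039860) = -2.942053
  x_2 = 1.039860 - (-0.574967)/(-2.942053) = 0.844429
Iteration 3:
  f(0.844429) = -0.048902
  f'(0.844429) = -2.436450
  x_3 = 0.844429 - (-0.048902)/(-2.436450) = 0.824358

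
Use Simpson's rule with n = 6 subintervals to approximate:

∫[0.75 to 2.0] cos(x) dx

f(x) = cos(x)
a = 0.75, b = 2.0, n = 6
h = (b - a)/n = 0.208333

Simpson's rule: (h/3)[f(x₀) + 4f(x₁) + 2f(x₂) + ... + f(xₙ)]

x_0 = 0.7500, f(x_0) = 0.731689, coefficient = 1
x_1 = 0.9583, f(x_1) = 0.574885, coefficient = 4
x_2 = 1.1667, f(x_2) = 0.393219, coefficient = 2
x_3 = 1.3750, f(x_3) = 0.194548, coefficient = 4
x_4 = 1.5833, f(x_4) = -0.012537, coefficient = 2
x_5 = 1.7917, f(x_5) = -0.219079, coefficient = 4
x_6 = 2.0000, f(x_6) = -0.416147, coefficient = 1

I ≈ (0.208333/3) × 3.278319 = 0.227661
Exact value: 0.227659
Error: 0.000002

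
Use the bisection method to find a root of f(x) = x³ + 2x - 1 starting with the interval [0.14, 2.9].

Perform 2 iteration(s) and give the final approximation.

f(x) = x³ + 2x - 1
Initial interval: [0.14, 2.9]

Iteration 1:
  c_1 = (0.140000 + 2.900000)/2 = 1.520000
  f(c_1) = f(1.520000) = 5.551808
  f(a) × f(c) < 0, new interval: [0.140000, 1.520000]
Iteration 2:
  c_2 = (0.140000 + 1.520000)/2 = 0.830000
  f(c_2) = f(0.830000) = 1.231787
  f(a) × f(c) < 0, new interval: [0.140000, 0.830000]

After 2 iteration(s), the approximation is c_2 = 0.830000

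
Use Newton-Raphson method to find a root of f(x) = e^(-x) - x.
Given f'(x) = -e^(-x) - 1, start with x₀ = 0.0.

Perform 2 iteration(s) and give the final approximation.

f(x) = e^(-x) - x
f'(x) = -e^(-x) - 1
x₀ = 0.0

Newton-Raphson formula: x_{n+1} = x_n - f(x_n)/f'(x_n)

Iteration 1:
  f(0.000000) = 1.000000
  f'(0.000000) = -2.000000
  x_1 = 0.000000 - 1.000000/(-2.000000) = 0.500000
Iteration 2:
  f(0.500000) = 0.106531
  f'(0.500000) = -1.606531
  x_2 = 0.500000 - 0.106531/(-1.606531) = 0.566311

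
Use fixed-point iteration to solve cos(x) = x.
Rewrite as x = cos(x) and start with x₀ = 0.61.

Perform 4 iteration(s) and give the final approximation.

Equation: cos(x) = x
Fixed-point form: x = cos(x)
x₀ = 0.61

x_1 = g(0.610000) = 0.819648
x_2 = g(0.819648) = 0.682479
x_3 = g(0.682479) = 0.776012
x_4 = g(0.776012) = 0.713713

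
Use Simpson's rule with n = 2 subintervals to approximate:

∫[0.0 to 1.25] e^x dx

f(x) = e^x
a = 0.0, b = 1.25, n = 2
h = (b - a)/n = 0.625000

Simpson's rule: (h/3)[f(x₀) + 4f(x₁) + 2f(x₂) + ... + f(xₙ)]

x_0 = 0.0000, f(x_0) = 1.000000, coefficient = 1
x_1 = 0.6250, f(x_1) = 1.868246, coefficient = 4
x_2 = 1.2500, f(x_2) = 3.490343, coefficient = 1

I ≈ (0.625000/3) × 11.963327 = 2.492360
Exact value: 2.490343
Error: 0.002017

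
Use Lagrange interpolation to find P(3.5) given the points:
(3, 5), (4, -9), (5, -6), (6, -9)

Lagrange interpolation formula:
P(x) = Σ yᵢ × Lᵢ(x)
where Lᵢ(x) = Π_{j≠i} (x - xⱼ)/(xᵢ - xⱼ)

L_0(3.5) = (3.5 - 4)/(3 - 4) × (3.5 - 5)/(3 - 5) × (3.5 - 6)/(3 - 6) = 0.312500
L_1(3.5) = (3.5 - 3)/(4 - 3) × (3.5 - 5)/(4 - 5) × (3.5 - 6)/(4 - 6) = 0.937500
L_2(3.5) = (3.5 - 3)/(5 - 3) × (3.5 - 4)/(5 - 4) × (3.5 - 6)/(5 - 6) = -0.312500
L_3(3.5) = (3.5 - 3)/(6 - 3) × (3.5 - 4)/(6 - 4) × (3.5 - 5)/(6 - 5) = 0.062500

P(3.5) = 5×L_0(3.5) + (-9)×L_1(3.5) + (-6)×L_2(3.5) + (-9)×L_3(3.5)
P(3.5) = -5.562500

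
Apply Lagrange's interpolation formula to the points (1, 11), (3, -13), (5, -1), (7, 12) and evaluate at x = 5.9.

Lagrange interpolation formula:
P(x) = Σ yᵢ × Lᵢ(x)
where Lᵢ(x) = Π_{j≠i} (x - xⱼ)/(xᵢ - xⱼ)

L_0(5.9) = (5.9 - 3)/(1 - 3) × (5.9 - 5)/(1 - 5) × (5.9 - 7)/(1 - 7) = 0.059813
L_1(5.9) = (5.9 - 1)/(3 - 1) × (5.9 - 5)/(3 - 5) × (5.9 - 7)/(3 - 7) = -0.303188
L_2(5.9) = (5.9 - 1)/(5 - 1) × (5.9 - 3)/(5 - 3) × (5.9 - 7)/(5 - 7) = 0.976937
L_3(5.9) = (5.9 - 1)/(7 - 1) × (5.9 - 3)/(7 - 3) × (5.9 - 5)/(7 - 5) = 0.266438

P(5.9) = 11×L_0(5.9) + (-13)×L_1(5.9) + (-1)×L_2(5.9) + 12×L_3(5.9)
P(5.9) = 6.819688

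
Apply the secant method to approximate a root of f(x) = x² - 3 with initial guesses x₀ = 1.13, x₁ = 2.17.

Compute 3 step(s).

f(x) = x² - 3
x₀ = 1.13, x₁ = 2.17

Secant formula: x_{n+1} = x_n - f(x_n)(x_n - x_{n-1})/(f(x_n) - f(x_{n-1}))

Iteration 1:
  f(1.130000) = -1.723100
  f(2.170000) = 1.708900
  x_2 = 2.170000 - 1.708900×(2.170000 - 1.130000)/(1.708900 - (-1.723100))
       = 1.652152
Iteration 2:
  f(2.170000) = 1.708900
  f(1.652152) = -0.270395
  x_3 = 1.652152 - (-0.270395)×(1.652152 - 2.170000)/(-0.270395 - 1.708900)
       = 1.722896
Iteration 3:
  f(1.652152) = -0.270395
  f(1.722896) = -0.031630
  x_4 = 1.722896 - (-0.031630)×(1.722896 - 1.652152)/(-0.031630 - (-0.270395))
       = 1.732268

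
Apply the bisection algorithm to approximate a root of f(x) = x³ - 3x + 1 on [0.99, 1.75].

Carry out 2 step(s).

f(x) = x³ - 3x + 1
Initial interval: [0.99, 1.75]

Iteration 1:
  c_1 = (0.990000 + 1.750000)/2 = 1.370000
  f(c_1) = f(1.370000) = -0.538647
  f(a) × f(c) ≥ 0, new interval: [1.370000, 1.750000]
Iteration 2:
  c_2 = (1.370000 + 1.750000)/2 = 1.560000
  f(c_2) = f(1.560000) = 0.116416
  f(a) × f(c) < 0, new interval: [1.370000, 1.560000]

After 2 iteration(s), the approximation is c_2 = 1.560000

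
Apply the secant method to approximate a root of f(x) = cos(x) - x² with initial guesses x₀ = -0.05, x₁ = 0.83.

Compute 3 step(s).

f(x) = cos(x) - x²
x₀ = -0.05, x₁ = 0.83

Secant formula: x_{n+1} = x_n - f(x_n)(x_n - x_{n-1})/(f(x_n) - f(x_{n-1}))

Iteration 1:
  f(-0.050000) = 0.996250
  f(0.830000) = -0.014024
  x_2 = 0.830000 - (-0.014024)×(0.830000 - (-0.050000))/(-0.014024 - 0.996250)
       = 0.817784
Iteration 2:
  f(0.830000) = -0.014024
  f(0.817784) = 0.015069
  x_3 = 0.817784 - 0.015069×(0.817784 - 0.830000)/(0.015069 - (-0.014024))
       = 0.824111
Iteration 3:
  f(0.817784) = 0.015069
  f(0.824111) = 0.000050
  x_4 = 0.824111 - 0.000050×(0.824111 - 0.817784)/(0.000050 - 0.015069)
       = 0.824132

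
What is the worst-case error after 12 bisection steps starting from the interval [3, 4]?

Bisection error bound: |error| ≤ (b-a)/2^n
|error| ≤ (4 - 3)/2^12 = 1/2^12
|error| ≤ 0.0002441406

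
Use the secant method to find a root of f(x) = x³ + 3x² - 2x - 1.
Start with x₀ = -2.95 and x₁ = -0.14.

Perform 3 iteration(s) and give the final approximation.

f(x) = x³ + 3x² - 2x - 1
x₀ = -2.95, x₁ = -0.14

Secant formula: x_{n+1} = x_n - f(x_n)(x_n - x_{n-1})/(f(x_n) - f(x_{n-1}))

Iteration 1:
  f(-2.950000) = 5.335125
  f(-0.140000) = -0.663944
  x_2 = -0.140000 - (-0.663944)×(-0.140000 - (-2.950000))/(-0.663944 - 5.335125)
       = -0.450995
Iteration 2:
  f(-0.140000) = -0.663944
  f(-0.450995) = 0.420450
  x_3 = -0.450995 - 0.420450×(-0.450995 - (-0.140000))/(0.420450 - (-0.663944))
       = -0.330414
Iteration 3:
  f(-0.450995) = 0.420450
  f(-0.330414) = -0.047725
  x_4 = -0.330414 - (-0.047725)×(-0.330414 - (-0.450995))/(-0.047725 - 0.420450)
       = -0.342706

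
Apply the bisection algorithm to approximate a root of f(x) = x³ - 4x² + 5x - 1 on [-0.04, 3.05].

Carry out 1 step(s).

f(x) = x³ - 4x² + 5x - 1
Initial interval: [-0.04, 3.05]

Iteration 1:
  c_1 = (-0.040000 + 3.050000)/2 = 1.505000
  f(c_1) = f(1.505000) = 0.873763
  f(a) × f(c) < 0, new interval: [-0.040000, 1.505000]

After 1 iteration(s), the approximation is c_1 = 1.505000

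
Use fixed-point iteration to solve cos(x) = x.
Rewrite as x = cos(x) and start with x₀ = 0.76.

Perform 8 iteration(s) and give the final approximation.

Equation: cos(x) = x
Fixed-point form: x = cos(x)
x₀ = 0.76

x_1 = g(0.760000) = 0.724836
x_2 = g(0.724836) = 0.748608
x_3 = g(0.748608) = 0.732637
x_4 = g(0.732637) = 0.743413
x_5 = g(0.743413) = 0.736163
x_6 = g(0.736163) = 0.741051
x_7 = g(0.741051) = 0.737760
x_8 = g(0.737760) = 0.739977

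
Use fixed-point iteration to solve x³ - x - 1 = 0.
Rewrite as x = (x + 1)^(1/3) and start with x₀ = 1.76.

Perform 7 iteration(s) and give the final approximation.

Equation: x³ - x - 1 = 0
Fixed-point form: x = (x + 1)^(1/3)
x₀ = 1.76

x_1 = g(1.760000) = 1.402716
x_2 = g(1.402716) = 1.339371
x_3 = g(1.339371) = 1.327495
x_4 = g(1.327495) = 1.325245
x_5 = g(1.325245) = 1.324818
x_6 = g(1.324818) = 1.324737
x_7 = g(1.324737) = 1.324722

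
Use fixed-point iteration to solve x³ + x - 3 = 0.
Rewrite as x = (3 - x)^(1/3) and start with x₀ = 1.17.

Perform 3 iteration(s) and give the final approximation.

Equation: x³ + x - 3 = 0
Fixed-point form: x = (3 - x)^(1/3)
x₀ = 1.17

x_1 = g(1.170000) = 1.223161
x_2 = g(1.223161) = 1.211200
x_3 = g(1.211200) = 1.213912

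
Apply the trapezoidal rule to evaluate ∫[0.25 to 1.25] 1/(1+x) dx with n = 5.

f(x) = 1/(1+x)
a = 0.25, b = 1.25, n = 5
h = (b - a)/n = 0.200000

Trapezoidal rule: (h/2)[f(x₀) + 2f(x₁) + 2f(x₂) + ... + f(xₙ)]

x_0 = 0.2500, f(x_0) = 0.800000, coefficient = 1
x_1 = 0.4500, f(x_1) = 0.689655, coefficient = 2
x_2 = 0.6500, f(x_2) = 0.606061, coefficient = 2
x_3 = 0.8500, f(x_3) = 0.540541, coefficient = 2
x_4 = 1.0500, f(x_4) = 0.487805, coefficient = 2
x_5 = 1.2500, f(x_5) = 0.444444, coefficient = 1

I ≈ (0.200000/2) × 5.892567 = 0.589257
Exact value: 0.587787
Error: 0.001470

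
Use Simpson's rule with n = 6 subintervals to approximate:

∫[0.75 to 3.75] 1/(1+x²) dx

f(x) = 1/(1+x²)
a = 0.75, b = 3.75, n = 6
h = (b - a)/n = 0.500000

Simpson's rule: (h/3)[f(x₀) + 4f(x₁) + 2f(x₂) + ... + f(xₙ)]

x_0 = 0.7500, f(x_0) = 0.640000, coefficient = 1
x_1 = 1.2500, f(x_1) = 0.390244, coefficient = 4
x_2 = 1.7500, f(x_2) = 0.246154, coefficient = 2
x_3 = 2.2500, f(x_3) = 0.164948, coefficient = 4
x_4 = 2.7500, f(x_4) = 0.116788, coefficient = 2
x_5 = 3.2500, f(x_5) = 0.086486, coefficient = 4
x_6 = 3.7500, f(x_6) = 0.066390, coefficient = 1

I ≈ (0.500000/3) × 3.998990 = 0.666498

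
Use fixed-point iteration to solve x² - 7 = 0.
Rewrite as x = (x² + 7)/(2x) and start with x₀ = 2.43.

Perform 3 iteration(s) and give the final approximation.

Equation: x² - 7 = 0
Fixed-point form: x = (x² + 7)/(2x)
x₀ = 2.43

x_1 = g(2.430000) = 2.655329
x_2 = g(2.655329) = 2.645769
x_3 = g(2.645769) = 2.645751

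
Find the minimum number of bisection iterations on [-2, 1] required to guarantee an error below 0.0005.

We need (b-a)/2^n ≤ 0.0005
(1 - (-2))/2^n ≤ 0.0005
3/2^n ≤ 0.0005
2^n ≥ 6000
n ≥ log₂(6000) = 12.55
n ≥ 13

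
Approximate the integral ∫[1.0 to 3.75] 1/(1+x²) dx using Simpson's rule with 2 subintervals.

f(x) = 1/(1+x²)
a = 1.0, b = 3.75, n = 2
h = (b - a)/n = 1.375000

Simpson's rule: (h/3)[f(x₀) + 4f(x₁) + 2f(x₂) + ... + f(xₙ)]

x_0 = 1.0000, f(x_0) = 0.500000, coefficient = 1
x_1 = 2.3750, f(x_1) = 0.150588, coefficient = 4
x_2 = 3.7500, f(x_2) = 0.066390, coefficient = 1

I ≈ (1.375000/3) × 1.168743 = 0.535674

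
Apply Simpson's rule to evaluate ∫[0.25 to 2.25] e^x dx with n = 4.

f(x) = e^x
a = 0.25, b = 2.25, n = 4
h = (b - a)/n = 0.500000

Simpson's rule: (h/3)[f(x₀) + 4f(x₁) + 2f(x₂) + ... + f(xₙ)]

x_0 = 0.2500, f(x_0) = 1.284025, coefficient = 1
x_1 = 0.7500, f(x_1) = 2.117000, coefficient = 4
x_2 = 1.2500, f(x_2) = 3.490343, coefficient = 2
x_3 = 1.7500, f(x_3) = 5.754603, coefficient = 4
x_4 = 2.2500, f(x_4) = 9.487736, coefficient = 1

I ≈ (0.500000/3) × 49.238858 = 8.206476
Exact value: 8.203710
Error: 0.002766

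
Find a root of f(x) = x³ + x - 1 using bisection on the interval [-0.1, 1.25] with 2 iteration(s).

f(x) = x³ + x - 1
Initial interval: [-0.1, 1.25]

Iteration 1:
  c_1 = (-0.100000 + 1.250000)/2 = 0.575000
  f(c_1) = f(0.575000) = -0.234891
  f(a) × f(c) ≥ 0, new interval: [0.575000, 1.250000]
Iteration 2:
  c_2 = (0.575000 + 1.250000)/2 = 0.912500
  f(c_2) = f(0.912500) = 0.672299
  f(a) × f(c) < 0, new interval: [0.575000, 0.912500]

After 2 iteration(s), the approximation is c_2 = 0.912500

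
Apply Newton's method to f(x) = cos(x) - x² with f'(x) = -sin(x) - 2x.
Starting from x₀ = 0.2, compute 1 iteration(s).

f(x) = cos(x) - x²
f'(x) = -sin(x) - 2x
x₀ = 0.2

Newton-Raphson formula: x_{n+1} = x_n - f(x_n)/f'(x_n)

Iteration 1:
  f(0.200000) = 0.940067
  f'(0.200000) = -0.598669
  x_1 = 0.200000 - 0.940067/(-0.598669) = 1.770260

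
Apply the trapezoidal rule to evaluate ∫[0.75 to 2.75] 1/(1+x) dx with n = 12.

f(x) = 1/(1+x)
a = 0.75, b = 2.75, n = 12
h = (b - a)/n = 0.166667

Trapezoidal rule: (h/2)[f(x₀) + 2f(x₁) + 2f(x₂) + ... + f(xₙ)]

x_0 = 0.7500, f(x_0) = 0.571429, coefficient = 1
x_1 = 0.9167, f(x_1) = 0.521739, coefficient = 2
x_2 = 1.0833, f(x_2) = 0.480000, coefficient = 2
x_3 = 1.2500, f(x_3) = 0.444444, coefficient = 2
x_4 = 1.4167, f(x_4) = 0.413793, coefficient = 2
x_5 = 1.5833, f(x_5) = 0.387097, coefficient = 2
x_6 = 1.7500, f(x_6) = 0.363636, coefficient = 2
x_7 = 1.9167, f(x_7) = 0.342857, coefficient = 2
x_8 = 2.0833, f(x_8) = 0.324324, coefficient = 2
x_9 = 2.2500, f(x_9) = 0.307692, coefficient = 2
x_10 = 2.4167, f(x_10) = 0.292683, coefficient = 2
x_11 = 2.5833, f(x_11) = 0.279070, coefficient = 2
x_12 = 2.7500, f(x_12) = 0.266667, coefficient = 1

I ≈ (0.166667/2) × 9.152768 = 0.762731
Exact value: 0.762140
Error: 0.000591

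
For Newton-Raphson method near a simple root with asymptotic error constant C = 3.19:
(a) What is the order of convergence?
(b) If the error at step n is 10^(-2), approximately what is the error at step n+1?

(a) Newton-Raphson has quadratic (order 2) convergence near simple roots.
    This means |e_{n+1}| ≈ C|e_n|².

(b) With |e_n| = 10^(-2) and C = 3.19:
    |e_{n+1}| ≈ 3.19 × (10^(-2))² = 3.19 × 10^(-4)

(a) 2 (quadratic); (b) |e_{n+1}| ≈ 3.190e-04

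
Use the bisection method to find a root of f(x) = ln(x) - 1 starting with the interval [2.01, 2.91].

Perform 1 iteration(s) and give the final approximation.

f(x) = ln(x) - 1
Initial interval: [2.01, 2.91]

Iteration 1:
  c_1 = (2.010000 + 2.910000)/2 = 2.460000
  f(c_1) = f(2.460000) = -0.099839
  f(a) × f(c) ≥ 0, new interval: [2.460000, 2.910000]

After 1 iteration(s), the approximation is c_1 = 2.460000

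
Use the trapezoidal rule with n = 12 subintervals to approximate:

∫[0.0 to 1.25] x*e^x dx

f(x) = x*e^x
a = 0.0, b = 1.25, n = 12
h = (b - a)/n = 0.104167

Trapezoidal rule: (h/2)[f(x₀) + 2f(x₁) + 2f(x₂) + ... + f(xₙ)]

x_0 = 0.0000, f(x_0) = 0.000000, coefficient = 1
x_1 = 0.1042, f(x_1) = 0.115603, coefficient = 2
x_2 = 0.2083, f(x_2) = 0.256588, coefficient = 2
x_3 = 0.3125, f(x_3) = 0.427137, coefficient = 2
x_4 = 0.4167, f(x_4) = 0.632040, coefficient = 2
x_5 = 0.5208, f(x_5) = 0.876786, coefficient = 2
x_6 = 0.6250, f(x_6) = 1.167654, coefficient = 2
x_7 = 0.7292, f(x_7) = 1.511819, coefficient = 2
x_8 = 0.8333, f(x_8) = 1.917480, coefficient = 2
x_9 = 0.9375, f(x_9) = 2.393990, coefficient = 2
x_10 = 1.0417, f(x_10) = 2.952017, coefficient = 2
x_11 = 1.1458, f(x_11) = 3.603716, coefficient = 2
x_12 = 1.2500, f(x_12) = 4.362929, coefficient = 1

I ≈ (0.104167/2) × 36.072589 = 1.878781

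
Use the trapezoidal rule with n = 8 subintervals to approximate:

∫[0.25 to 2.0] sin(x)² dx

f(x) = sin(x)²
a = 0.25, b = 2.0, n = 8
h = (b - a)/n = 0.218750

Trapezoidal rule: (h/2)[f(x₀) + 2f(x₁) + 2f(x₂) + ... + f(xₙ)]

x_0 = 0.2500, f(x_0) = 0.061209, coefficient = 1
x_1 = 0.4688, f(x_1) = 0.204097, coefficient = 2
x_2 = 0.6875, f(x_2) = 0.402726, coefficient = 2
x_3 = 0.9062, f(x_3) = 0.619679, coefficient = 2
x_4 = 1.1250, f(x_4) = 0.814087, coefficient = 2
x_5 = 1.3438, f(x_5) = 0.949330, coefficient = 2
x_6 = 1.5625, f(x_6) = 0.999931, coefficient = 2
x_7 = 1.7812, f(x_7) = 0.956359, coefficient = 2
x_8 = 2.0000, f(x_8) = 0.826822, coefficient = 1

I ≈ (0.218750/2) × 10.780449 = 1.179112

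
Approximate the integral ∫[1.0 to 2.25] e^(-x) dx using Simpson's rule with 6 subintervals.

f(x) = e^(-x)
a = 1.0, b = 2.25, n = 6
h = (b - a)/n = 0.208333

Simpson's rule: (h/3)[f(x₀) + 4f(x₁) + 2f(x₂) + ... + f(xₙ)]

x_0 = 1.0000, f(x_0) = 0.367879, coefficient = 1
x_1 = 1.2083, f(x_1) = 0.298695, coefficient = 4
x_2 = 1.4167, f(x_2) = 0.242521, coefficient = 2
x_3 = 1.6250, f(x_3) = 0.196912, coefficient = 4
x_4 = 1.8333, f(x_4) = 0.159880, coefficient = 2
x_5 = 2.0417, f(x_5) = 0.129812, coefficient = 4
x_6 = 2.2500, f(x_6) = 0.105399, coefficient = 1

I ≈ (0.208333/3) × 3.779754 = 0.262483
Exact value: 0.262480
Error: 0.000003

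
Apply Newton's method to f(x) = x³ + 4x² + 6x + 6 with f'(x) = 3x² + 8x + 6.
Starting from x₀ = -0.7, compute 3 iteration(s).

f(x) = x³ + 4x² + 6x + 6
f'(x) = 3x² + 8x + 6
x₀ = -0.7

Newton-Raphson formula: x_{n+1} = x_n - f(x_n)/f'(x_n)

Iteration 1:
  f(-0.700000) = 3.417000
  f'(-0.700000) = 1.870000
  x_1 = -0.700000 - 3.417000/1.870000 = -2.527273
Iteration 2:
  f(-2.527273) = 0.242831
  f'(-2.527273) = 4.943140
  x_2 = -2.527273 - 0.242831/4.943140 = -2.576398
Iteration 3:
  f(-2.576398) = -0.008762
  f'(-2.576398) = 5.302293
  x_3 = -2.576398 - (-0.008762)/5.302293 = -2.574745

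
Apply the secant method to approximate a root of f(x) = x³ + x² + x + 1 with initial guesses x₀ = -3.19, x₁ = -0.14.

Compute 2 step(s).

f(x) = x³ + x² + x + 1
x₀ = -3.19, x₁ = -0.14

Secant formula: x_{n+1} = x_n - f(x_n)(x_n - x_{n-1})/(f(x_n) - f(x_{n-1}))

Iteration 1:
  f(-3.190000) = -24.475659
  f(-0.140000) = 0.876856
  x_2 = -0.140000 - 0.876856×(-0.140000 - (-3.190000))/(0.876856 - (-24.475659))
       = -0.245489
Iteration 2:
  f(-0.140000) = 0.876856
  f(-0.245489) = 0.799982
  x_3 = -0.245489 - 0.799982×(-0.245489 - (-0.140000))/(0.799982 - 0.876856)
       = -1.343242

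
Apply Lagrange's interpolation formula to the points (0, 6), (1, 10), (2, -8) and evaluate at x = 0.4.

Lagrange interpolation formula:
P(x) = Σ yᵢ × Lᵢ(x)
where Lᵢ(x) = Π_{j≠i} (x - xⱼ)/(xᵢ - xⱼ)

L_0(0.4) = (0.4 - 1)/(0 - 1) × (0.4 - 2)/(0 - 2) = 0.480000
L_1(0.4) = (0.4 - 0)/(1 - 0) × (0.4 - 2)/(1 - 2) = 0.640000
L_2(0.4) = (0.4 - 0)/(2 - 0) × (0.4 - 1)/(2 - 1) = -0.120000

P(0.4) = 6×L_0(0.4) + 10×L_1(0.4) + (-8)×L_2(0.4)
P(0.4) = 10.240000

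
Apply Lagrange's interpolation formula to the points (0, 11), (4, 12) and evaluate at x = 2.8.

Lagrange interpolation formula:
P(x) = Σ yᵢ × Lᵢ(x)
where Lᵢ(x) = Π_{j≠i} (x - xⱼ)/(xᵢ - xⱼ)

L_0(2.8) = (2.8 - 4)/(0 - 4) = 0.300000
L_1(2.8) = (2.8 - 0)/(4 - 0) = 0.700000

P(2.8) = 11×L_0(2.8) + 12×L_1(2.8)
P(2.8) = 11.700000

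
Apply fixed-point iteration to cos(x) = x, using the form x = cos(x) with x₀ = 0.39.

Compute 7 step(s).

Equation: cos(x) = x
Fixed-point form: x = cos(x)
x₀ = 0.39

x_1 = g(0.390000) = 0.924909
x_2 = g(0.924909) = 0.601907
x_3 = g(0.601907) = 0.824257
x_4 = g(0.824257) = 0.679102
x_5 = g(0.679102) = 0.778137
x_6 = g(0.778137) = 0.712223
x_7 = g(0.712223) = 0.756911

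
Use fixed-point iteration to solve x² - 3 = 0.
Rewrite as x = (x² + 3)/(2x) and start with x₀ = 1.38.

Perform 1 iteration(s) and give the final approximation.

Equation: x² - 3 = 0
Fixed-point form: x = (x² + 3)/(2x)
x₀ = 1.38

x_1 = g(1.380000) = 1.776957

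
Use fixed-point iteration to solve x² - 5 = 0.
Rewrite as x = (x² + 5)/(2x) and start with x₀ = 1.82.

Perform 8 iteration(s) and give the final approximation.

Equation: x² - 5 = 0
Fixed-point form: x = (x² + 5)/(2x)
x₀ = 1.82

x_1 = g(1.820000) = 2.283626
x_2 = g(2.283626) = 2.236563
x_3 = g(2.236563) = 2.236068
x_4 = g(2.236068) = 2.236068
x_5 = g(2.236068) = 2.236068
x_6 = g(2.236068) = 2.236068
x_7 = g(2.236068) = 2.236068
x_8 = g(2.236068) = 2.236068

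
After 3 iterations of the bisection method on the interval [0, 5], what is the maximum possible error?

Bisection error bound: |error| ≤ (b-a)/2^n
|error| ≤ (5 - 0)/2^3 = 5/2^3
|error| ≤ 0.6250000000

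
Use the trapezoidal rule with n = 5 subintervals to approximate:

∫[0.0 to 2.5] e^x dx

f(x) = e^x
a = 0.0, b = 2.5, n = 5
h = (b - a)/n = 0.500000

Trapezoidal rule: (h/2)[f(x₀) + 2f(x₁) + 2f(x₂) + ... + f(xₙ)]

x_0 = 0.0000, f(x_0) = 1.000000, coefficient = 1
x_1 = 0.5000, f(x_1) = 1.648721, coefficient = 2
x_2 = 1.0000, f(x_2) = 2.718282, coefficient = 2
x_3 = 1.5000, f(x_3) = 4.481689, coefficient = 2
x_4 = 2.0000, f(x_4) = 7.389056, coefficient = 2
x_5 = 2.5000, f(x_5) = 12.182494, coefficient = 1

I ≈ (0.500000/2) × 45.657990 = 11.414498
Exact value: 11.182494
Error: 0.232004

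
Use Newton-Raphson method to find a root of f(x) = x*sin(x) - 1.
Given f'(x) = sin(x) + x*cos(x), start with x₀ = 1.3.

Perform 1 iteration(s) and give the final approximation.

f(x) = x*sin(x) - 1
f'(x) = sin(x) + x*cos(x)
x₀ = 1.3

Newton-Raphson formula: x_{n+1} = x_n - f(x_n)/f'(x_n)

Iteration 1:
  f(1.300000) = 0.252626
  f'(1.300000) = 1.311307
  x_1 = 1.300000 - 0.252626/1.311307 = 1.107348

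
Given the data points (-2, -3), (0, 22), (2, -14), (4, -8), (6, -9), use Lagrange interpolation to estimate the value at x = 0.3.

Lagrange interpolation formula:
P(x) = Σ yᵢ × Lᵢ(x)
where Lᵢ(x) = Π_{j≠i} (x - xⱼ)/(xᵢ - xⱼ)

L_0(0.3) = (0.3 - 0)/(-2 - 0) × (0.3 - 2)/(-2 - 2) × (0.3 - 4)/(-2 - 4) × (0.3 - 6)/(-2 - 6) = -0.028010
L_1(0.3) = (0.3 - (-2))/(0 - (-2)) × (0.3 - 2)/(0 - 2) × (0.3 - 4)/(0 - 4) × (0.3 - 6)/(0 - 6) = 0.858978
L_2(0.3) = (0.3 - (-2))/(2 - (-2)) × (0.3 - 0)/(2 - 0) × (0.3 - 4)/(2 - 4) × (0.3 - 6)/(2 - 6) = 0.227377
L_3(0.3) = (0.3 - (-2))/(4 - (-2)) × (0.3 - 0)/(4 - 0) × (0.3 - 2)/(4 - 2) × (0.3 - 6)/(4 - 6) = -0.069647
L_4(0.3) = (0.3 - (-2))/(6 - (-2)) × (0.3 - 0)/(6 - 0) × (0.3 - 2)/(6 - 2) × (0.3 - 4)/(6 - 4) = 0.011302

P(0.3) = (-3)×L_0(0.3) + 22×L_1(0.3) + (-14)×L_2(0.3) + (-8)×L_3(0.3) + (-9)×L_4(0.3)
P(0.3) = 16.253731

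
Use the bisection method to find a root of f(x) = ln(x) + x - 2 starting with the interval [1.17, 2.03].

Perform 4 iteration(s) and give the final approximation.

f(x) = ln(x) + x - 2
Initial interval: [1.17, 2.03]

Iteration 1:
  c_1 = (1.170000 + 2.030000)/2 = 1.600000
  f(c_1) = f(1.600000) = 0.070004
  f(a) × f(c) < 0, new interval: [1.170000, 1.600000]
Iteration 2:
  c_2 = (1.170000 + 1.600000)/2 = 1.385000
  f(c_2) = f(1.385000) = -0.289300
  f(a) × f(c) ≥ 0, new interval: [1.385000, 1.600000]
Iteration 3:
  c_3 = (1.385000 + 1.600000)/2 = 1.492500
  f(c_3) = f(1.492500) = -0.107047
  f(a) × f(c) ≥ 0, new interval: [1.492500, 1.600000]
Iteration 4:
  c_4 = (1.492500 + 1.600000)/2 = 1.546250
  f(c_4) = f(1.546250) = -0.017917
  f(a) × f(c) ≥ 0, new interval: [1.546250, 1.600000]

After 4 iteration(s), the approximation is c_4 = 1.546250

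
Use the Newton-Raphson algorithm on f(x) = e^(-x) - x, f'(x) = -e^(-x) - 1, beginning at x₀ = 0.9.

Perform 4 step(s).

f(x) = e^(-x) - x
f'(x) = -e^(-x) - 1
x₀ = 0.9

Newton-Raphson formula: x_{n+1} = x_n - f(x_n)/f'(x_n)

Iteration 1:
  f(0.900000) = -0.493430
  f'(0.900000) = -1.406570
  x_1 = 0.900000 - (-0.493430)/(-1.406570) = 0.549196
Iteration 2:
  f(0.549196) = 0.028218
  f'(0.549196) = -1.577414
  x_2 = 0.549196 - 0.028218/(-1.577414) = 0.567085
Iteration 3:
  f(0.567085) = 0.000092
  f'(0.567085) = -1.567177
  x_3 = 0.567085 - 0.000092/(-1.567177) = 0.567143
Iteration 4:
  f(0.567143) = 0.000000
  f'(0.567143) = -1.567143
  x_4 = 0.567143 - 0.000000/(-1.567143) = 0.567143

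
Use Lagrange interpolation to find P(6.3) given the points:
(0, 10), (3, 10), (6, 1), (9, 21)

Lagrange interpolation formula:
P(x) = Σ yᵢ × Lᵢ(x)
where Lᵢ(x) = Π_{j≠i} (x - xⱼ)/(xᵢ - xⱼ)

L_0(6.3) = (6.3 - 3)/(0 - 3) × (6.3 - 6)/(0 - 6) × (6.3 - 9)/(0 - 9) = 0.016500
L_1(6.3) = (6.3 - 0)/(3 - 0) × (6.3 - 6)/(3 - 6) × (6.3 - 9)/(3 - 9) = -0.094500
L_2(6.3) = (6.3 - 0)/(6 - 0) × (6.3 - 3)/(6 - 3) × (6.3 - 9)/(6 - 9) = 1.039500
L_3(6.3) = (6.3 - 0)/(9 - 0) × (6.3 - 3)/(9 - 3) × (6.3 - 6)/(9 - 6) = 0.038500

P(6.3) = 10×L_0(6.3) + 10×L_1(6.3) + 1×L_2(6.3) + 21×L_3(6.3)
P(6.3) = 1.068000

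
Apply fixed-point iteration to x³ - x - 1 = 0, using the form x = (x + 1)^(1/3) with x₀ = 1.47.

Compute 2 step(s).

Equation: x³ - x - 1 = 0
Fixed-point form: x = (x + 1)^(1/3)
x₀ = 1.47

x_1 = g(1.470000) = 1.351758
x_2 = g(1.351758) = 1.329834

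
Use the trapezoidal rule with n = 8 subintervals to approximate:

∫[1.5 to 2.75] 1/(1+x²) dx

f(x) = 1/(1+x²)
a = 1.5, b = 2.75, n = 8
h = (b - a)/n = 0.156250

Trapezoidal rule: (h/2)[f(x₀) + 2f(x₁) + 2f(x₂) + ... + f(xₙ)]

x_0 = 1.5000, f(x_0) = 0.307692, coefficient = 1
x_1 = 1.6562, f(x_1) = 0.267154, coefficient = 2
x_2 = 1.8125, f(x_2) = 0.233364, coefficient = 2
x_3 = 1.9688, f(x_3) = 0.205087, coefficient = 2
x_4 = 2.1250, f(x_4) = 0.181303, coefficient = 2
x_5 = 2.2812, f(x_5) = 0.161184, coefficient = 2
x_6 = 2.4375, f(x_6) = 0.144063, coefficient = 2
x_7 = 2.5938, f(x_7) = 0.129407, coefficient = 2
x_8 = 2.7500, f(x_8) = 0.116788, coefficient = 1

I ≈ (0.156250/2) × 3.067604 = 0.239657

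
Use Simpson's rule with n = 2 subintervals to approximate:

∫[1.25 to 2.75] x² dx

f(x) = x²
a = 1.25, b = 2.75, n = 2
h = (b - a)/n = 0.750000

Simpson's rule: (h/3)[f(x₀) + 4f(x₁) + 2f(x₂) + ... + f(xₙ)]

x_0 = 1.2500, f(x_0) = 1.562500, coefficient = 1
x_1 = 2.0000, f(x_1) = 4.000000, coefficient = 4
x_2 = 2.7500, f(x_2) = 7.562500, coefficient = 1

I ≈ (0.750000/3) × 25.125000 = 6.281250
Exact value: 6.281250
Error: 0.000000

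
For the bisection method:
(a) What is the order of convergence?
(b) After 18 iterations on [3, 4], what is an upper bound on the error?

(a) Bisection has linear (order 1) convergence; the error is halved each step.

(b) Error bound = (b-a)/2^n = (4 - 3)/2^{18}
    = 1/2^{18}

(a) 1 (linear); (b) error ≤ 3.81e-06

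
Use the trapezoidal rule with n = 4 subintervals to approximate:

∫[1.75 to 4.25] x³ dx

f(x) = x³
a = 1.75, b = 4.25, n = 4
h = (b - a)/n = 0.625000

Trapezoidal rule: (h/2)[f(x₀) + 2f(x₁) + 2f(x₂) + ... + f(xₙ)]

x_0 = 1.7500, f(x_0) = 5.359375, coefficient = 1
x_1 = 2.3750, f(x_1) = 13.396484, coefficient = 2
x_2 = 3.0000, f(x_2) = 27.000000, coefficient = 2
x_3 = 3.6250, f(x_3) = 47.634766, coefficient = 2
x_4 = 4.2500, f(x_4) = 76.765625, coefficient = 1

I ≈ (0.625000/2) × 258.187500 = 80.683594
Exact value: 79.218750
Error: 1.464844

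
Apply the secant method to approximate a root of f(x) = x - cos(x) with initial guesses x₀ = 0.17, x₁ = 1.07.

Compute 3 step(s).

f(x) = x - cos(x)
x₀ = 0.17, x₁ = 1.07

Secant formula: x_{n+1} = x_n - f(x_n)(x_n - x_{n-1})/(f(x_n) - f(x_{n-1}))

Iteration 1:
  f(0.170000) = -0.815585
  f(1.070000) = 0.589876
  x_2 = 1.070000 - 0.589876×(1.070000 - 0.170000)/(0.589876 - (-0.815585))
       = 0.692267
Iteration 2:
  f(1.070000) = 0.589876
  f(0.692267) = -0.077533
  x_3 = 0.692267 - (-0.077533)×(0.692267 - 1.070000)/(-0.077533 - 0.589876)
       = 0.736149
Iteration 3:
  f(0.692267) = -0.077533
  f(0.736149) = -0.004911
  x_4 = 0.736149 - (-0.004911)×(0.736149 - 0.692267)/(-0.004911 - (-0.077533))
       = 0.739116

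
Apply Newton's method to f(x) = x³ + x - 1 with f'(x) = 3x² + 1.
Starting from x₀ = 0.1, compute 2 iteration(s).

f(x) = x³ + x - 1
f'(x) = 3x² + 1
x₀ = 0.1

Newton-Raphson formula: x_{n+1} = x_n - f(x_n)/f'(x_n)

Iteration 1:
  f(0.100000) = -0.899000
  f'(0.100000) = 1.030000
  x_1 = 0.100000 - (-0.899000)/1.030000 = 0.972816
Iteration 2:
  f(0.972816) = 0.893459
  f'(0.972816) = 3.839110
  x_2 = 0.972816 - 0.893459/3.839110 = 0.740090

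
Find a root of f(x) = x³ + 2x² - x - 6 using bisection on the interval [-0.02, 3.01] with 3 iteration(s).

f(x) = x³ + 2x² - x - 6
Initial interval: [-0.02, 3.01]

Iteration 1:
  c_1 = (-0.020000 + 3.010000)/2 = 1.495000
  f(c_1) = f(1.495000) = 0.316412
  f(a) × f(c) < 0, new interval: [-0.020000, 1.495000]
Iteration 2:
  c_2 = (-0.020000 + 1.495000)/2 = 0.737500
  f(c_2) = f(0.737500) = -5.248557
  f(a) × f(c) ≥ 0, new interval: [0.737500, 1.495000]
Iteration 3:
  c_3 = (0.737500 + 1.495000)/2 = 1.116250
  f(c_3) = f(1.116250) = -3.233359
  f(a) × f(c) ≥ 0, new interval: [1.116250, 1.495000]

After 3 iteration(s), the approximation is c_3 = 1.116250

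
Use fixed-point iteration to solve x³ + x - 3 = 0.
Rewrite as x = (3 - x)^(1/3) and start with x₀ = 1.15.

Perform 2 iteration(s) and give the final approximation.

Equation: x³ + x - 3 = 0
Fixed-point form: x = (3 - x)^(1/3)
x₀ = 1.15

x_1 = g(1.150000) = 1.227601
x_2 = g(1.227601) = 1.210191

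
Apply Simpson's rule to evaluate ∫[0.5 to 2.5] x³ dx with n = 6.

f(x) = x³
a = 0.5, b = 2.5, n = 6
h = (b - a)/n = 0.333333

Simpson's rule: (h/3)[f(x₀) + 4f(x₁) + 2f(x₂) + ... + f(xₙ)]

x_0 = 0.5000, f(x_0) = 0.125000, coefficient = 1
x_1 = 0.8333, f(x_1) = 0.578704, coefficient = 4
x_2 = 1.1667, f(x_2) = 1.587963, coefficient = 2
x_3 = 1.5000, f(x_3) = 3.375000, coefficient = 4
x_4 = 1.8333, f(x_4) = 6.162037, coefficient = 2
x_5 = 2.1667, f(x_5) = 10.171296, coefficient = 4
x_6 = 2.5000, f(x_6) = 15.625000, coefficient = 1

I ≈ (0.333333/3) × 87.750000 = 9.750000
Exact value: 9.750000
Error: 0.000000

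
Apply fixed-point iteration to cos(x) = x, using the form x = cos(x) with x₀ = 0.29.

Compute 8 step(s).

Equation: cos(x) = x
Fixed-point form: x = cos(x)
x₀ = 0.29

x_1 = g(0.290000) = 0.958244
x_2 = g(0.958244) = 0.574958
x_3 = g(0.574958) = 0.839215
x_4 = g(0.839215) = 0.668047
x_5 = g(0.668047) = 0.785033
x_6 = g(0.785033) = 0.707365
x_7 = g(0.707365) = 0.760077
x_8 = g(0.760077) = 0.724783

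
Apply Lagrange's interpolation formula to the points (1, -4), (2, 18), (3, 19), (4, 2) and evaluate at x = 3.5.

Lagrange interpolation formula:
P(x) = Σ yᵢ × Lᵢ(x)
where Lᵢ(x) = Π_{j≠i} (x - xⱼ)/(xᵢ - xⱼ)

L_0(3.5) = (3.5 - 2)/(1 - 2) × (3.5 - 3)/(1 - 3) × (3.5 - 4)/(1 - 4) = 0.062500
L_1(3.5) = (3.5 - 1)/(2 - 1) × (3.5 - 3)/(2 - 3) × (3.5 - 4)/(2 - 4) = -0.312500
L_2(3.5) = (3.5 - 1)/(3 - 1) × (3.5 - 2)/(3 - 2) × (3.5 - 4)/(3 - 4) = 0.937500
L_3(3.5) = (3.5 - 1)/(4 - 1) × (3.5 - 2)/(4 - 2) × (3.5 - 3)/(4 - 3) = 0.312500

P(3.5) = (-4)×L_0(3.5) + 18×L_1(3.5) + 19×L_2(3.5) + 2×L_3(3.5)
P(3.5) = 12.562500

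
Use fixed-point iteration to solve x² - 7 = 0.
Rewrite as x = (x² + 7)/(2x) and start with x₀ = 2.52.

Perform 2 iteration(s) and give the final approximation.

Equation: x² - 7 = 0
Fixed-point form: x = (x² + 7)/(2x)
x₀ = 2.52

x_1 = g(2.520000) = 2.648889
x_2 = g(2.648889) = 2.645753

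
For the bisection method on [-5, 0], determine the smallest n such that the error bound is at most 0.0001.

We need (b-a)/2^n ≤ 0.0001
(0 - (-5))/2^n ≤ 0.0001
5/2^n ≤ 0.0001
2^n ≥ 50000
n ≥ log₂(50000) = 15.61
n ≥ 16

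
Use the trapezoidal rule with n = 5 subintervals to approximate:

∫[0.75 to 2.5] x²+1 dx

f(x) = x²+1
a = 0.75, b = 2.5, n = 5
h = (b - a)/n = 0.350000

Trapezoidal rule: (h/2)[f(x₀) + 2f(x₁) + 2f(x₂) + ... + f(xₙ)]

x_0 = 0.7500, f(x_0) = 1.562500, coefficient = 1
x_1 = 1.1000, f(x_1) = 2.210000, coefficient = 2
x_2 = 1.4500, f(x_2) = 3.102500, coefficient = 2
x_3 = 1.8000, f(x_3) = 4.240000, coefficient = 2
x_4 = 2.1500, f(x_4) = 5.622500, coefficient = 2
x_5 = 2.5000, f(x_5) = 7.250000, coefficient = 1

I ≈ (0.350000/2) × 39.162500 = 6.853437
Exact value: 6.817708
Error: 0.035729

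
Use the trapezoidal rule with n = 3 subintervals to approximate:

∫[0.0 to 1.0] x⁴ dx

f(x) = x⁴
a = 0.0, b = 1.0, n = 3
h = (b - a)/n = 0.333333

Trapezoidal rule: (h/2)[f(x₀) + 2f(x₁) + 2f(x₂) + ... + f(xₙ)]

x_0 = 0.0000, f(x_0) = 0.000000, coefficient = 1
x_1 = 0.3333, f(x_1) = 0.012346, coefficient = 2
x_2 = 0.6667, f(x_2) = 0.197531, coefficient = 2
x_3 = 1.0000, f(x_3) = 1.000000, coefficient = 1

I ≈ (0.333333/2) × 1.419753 = 0.236626
Exact value: 0.200000
Error: 0.036626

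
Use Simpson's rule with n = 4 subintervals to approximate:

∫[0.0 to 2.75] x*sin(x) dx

f(x) = x*sin(x)
a = 0.0, b = 2.75, n = 4
h = (b - a)/n = 0.687500

Simpson's rule: (h/3)[f(x₀) + 4f(x₁) + 2f(x₂) + ... + f(xₙ)]

x_0 = 0.0000, f(x_0) = 0.000000, coefficient = 1
x_1 = 0.6875, f(x_1) = 0.436292, coefficient = 4
x_2 = 1.3750, f(x_2) = 1.348728, coefficient = 2
x_3 = 2.0625, f(x_3) = 1.818155, coefficient = 4
x_4 = 2.7500, f(x_4) = 1.049568, coefficient = 1

I ≈ (0.687500/3) × 12.764814 = 2.925270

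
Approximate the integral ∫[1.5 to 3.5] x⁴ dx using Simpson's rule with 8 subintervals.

f(x) = x⁴
a = 1.5, b = 3.5, n = 8
h = (b - a)/n = 0.250000

Simpson's rule: (h/3)[f(x₀) + 4f(x₁) + 2f(x₂) + ... + f(xₙ)]

x_0 = 1.5000, f(x_0) = 5.062500, coefficient = 1
x_1 = 1.7500, f(x_1) = 9.378906, coefficient = 4
x_2 = 2.0000, f(x_2) = 16.000000, coefficient = 2
x_3 = 2.2500, f(x_3) = 25.628906, coefficient = 4
x_4 = 2.5000, f(x_4) = 39.062500, coefficient = 2
x_5 = 2.7500, f(x_5) = 57.191406, coefficient = 4
x_6 = 3.0000, f(x_6) = 81.000000, coefficient = 2
x_7 = 3.2500, f(x_7) = 111.566406, coefficient = 4
x_8 = 3.5000, f(x_8) = 150.062500, coefficient = 1

I ≈ (0.250000/3) × 1242.312500 = 103.526042
Exact value: 103.525000
Error: 0.001042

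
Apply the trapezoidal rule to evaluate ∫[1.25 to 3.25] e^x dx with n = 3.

f(x) = e^x
a = 1.25, b = 3.25, n = 3
h = (b - a)/n = 0.666667

Trapezoidal rule: (h/2)[f(x₀) + 2f(x₁) + 2f(x₂) + ... + f(xₙ)]

x_0 = 1.2500, f(x_0) = 3.490343, coefficient = 1
x_1 = 1.9167, f(x_1) = 6.798260, coefficient = 2
x_2 = 2.5833, f(x_2) = 13.241202, coefficient = 2
x_3 = 3.2500, f(x_3) = 25.790340, coefficient = 1

I ≈ (0.666667/2) × 69.359606 = 23.119869
Exact value: 22.299997
Error: 0.819872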